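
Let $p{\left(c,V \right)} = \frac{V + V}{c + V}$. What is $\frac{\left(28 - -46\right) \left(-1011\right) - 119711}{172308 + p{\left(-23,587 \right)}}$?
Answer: $- \frac{54856050}{48591443} \approx -1.1289$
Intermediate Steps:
$p{\left(c,V \right)} = \frac{2 V}{V + c}$
$\frac{\left(28 - -46\right) \left(-1011\right) - 119711}{172308 + p{\left(-23,587 \right)}} = \frac{\left(28 - -46\right) \left(-1011\right) - 119711}{172308 + 2 \cdot 587 \frac{1}{587 - 23}} = \frac{\left(28 + 46\right) \left(-1011\right) - 119711}{172308 + 2 \cdot 587 \cdot \frac{1}{564}} = \frac{74 \left(-1011\right) - 119711}{172308 + 2 \cdot 587 \cdot \frac{1}{564}} = \frac{-74814 - 119711}{172308 + \frac{587}{282}} = - \frac{194525}{\frac{48591443}{282}} = \left(-194525\right) \frac{282}{48591443} = - \frac{54856050}{48591443}$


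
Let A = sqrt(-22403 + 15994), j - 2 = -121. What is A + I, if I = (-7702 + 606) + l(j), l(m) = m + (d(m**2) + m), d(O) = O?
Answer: 6827 + I*sqrt(6409) ≈ 6827.0 + 80.056*I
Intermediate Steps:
j = -119 (j = 2 - 121 = -119)
A = I*sqrt(6409) (A = sqrt(-6409) = I*sqrt(6409) ≈ 80.056*I)
l(m) = m**2 + 2*m (l(m) = m + (m**2 + m) = m + (m + m**2) = m**2 + 2*m)
I = 6827 (I = (-7702 + 606) - 119*(2 - 119) = -7096 - 119*(-117) = -7096 + 13923 = 6827)
A + I = I*sqrt(6409) + 6827 = 6827 + I*sqrt(6409)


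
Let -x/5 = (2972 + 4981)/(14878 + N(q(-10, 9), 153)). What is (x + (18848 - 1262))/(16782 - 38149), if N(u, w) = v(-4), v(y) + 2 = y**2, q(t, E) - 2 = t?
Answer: -87283649/106065788 ≈ -0.82292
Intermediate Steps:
q(t, E) = 2 + t
v(y) = -2 + y**2
N(u, w) = 14 (N(u, w) = -2 + (-4)**2 = -2 + 16 = 14)
x = -13255/4964 (x = -5*(2972 + 4981)/(14878 + 14) = -39765/14892 = -5*2651/4964 = -13255/4964 ≈ -2.6702)
(x + (18848 - 1262))/(16782 - 38149) = (-13255/4964 + (18848 - 1262))/(16782 - 38149) = (-13255/4964 + 17586)/(-21367) = (87283649/4964)*(-1/21367) = -87283649/106065788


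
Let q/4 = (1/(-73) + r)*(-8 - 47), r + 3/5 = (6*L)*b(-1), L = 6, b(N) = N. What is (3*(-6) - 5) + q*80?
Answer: 47039601/73 ≈ 6.4438e+5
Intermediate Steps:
r = -183/5 (r = -3/5 + (6*6)*(-1) = -3/5 + 36*(-1) = -3/5 - 36 = -183/5 ≈ -36.600)
q = 588016/73 (q = 4*((1/(-73) - 183/5)*(-8 - 47)) = 4*((-1/73 - 183/5)*(-55)) = 4*(-13364/365*(-55)) = 4*(147004/73) = 588016/73 ≈ 8055.0)
(3*(-6) - 5) + q*80 = (3*(-6) - 5) + (588016/73)*80 = (-18 - 5) + 47041280/73 = -23 + 47041280/73 = 47039601/73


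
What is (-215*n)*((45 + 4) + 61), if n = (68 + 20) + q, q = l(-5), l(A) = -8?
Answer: -1892000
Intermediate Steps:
q = -8
n = 80 (n = (68 + 20) - 8 = 88 - 8 = 80)
(-215*n)*((45 + 4) + 61) = (-215*80)*((45 + 4) + 61) = -17200*(49 + 61) = -17200*110 = -1892000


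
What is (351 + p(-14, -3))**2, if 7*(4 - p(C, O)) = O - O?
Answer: 126025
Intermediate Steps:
p(C, O) = 4 (p(C, O) = 4 - (O - O)/7 = 4 - 1/7*0 = 4 + 0 = 4)
(351 + p(-14, -3))**2 = (351 + 4)**2 = 355**2 = 126025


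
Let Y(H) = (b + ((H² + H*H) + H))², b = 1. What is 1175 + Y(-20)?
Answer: 611136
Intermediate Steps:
Y(H) = (1 + H + 2*H²)² (Y(H) = (1 + ((H² + H*H) + H))² = (1 + ((H² + H²) + H))² = (1 + (2*H² + H))² = (1 + (H + 2*H²))² = (1 + H + 2*H²)²)
1175 + Y(-20) = 1175 + (1 - 20 + 2*(-20)²)² = 1175 + (1 - 20 + 2*400)² = 1175 + (1 - 20 + 800)² = 1175 + 781² = 1175 + 609961 = 611136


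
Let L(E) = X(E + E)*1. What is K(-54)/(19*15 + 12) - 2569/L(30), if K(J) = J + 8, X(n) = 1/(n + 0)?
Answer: -45779626/297 ≈ -1.5414e+5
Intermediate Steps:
X(n) = 1/n
L(E) = 1/(2*E) (L(E) = 1/(E + E) = 1/(2*E))
K(J) = 8 + J
K(-54)/(19*15 + 12) - 2569/L(30) = (8 - 54)/(19*15 + 12) - 2569/((1/2)/30) = -46/(285 + 12) - 2569/((1/2)*(1/30)) = -46/297 - 2569/1/60 = -46*1/297 - 2569*60 = -46/297 - 154140 = -45779626/297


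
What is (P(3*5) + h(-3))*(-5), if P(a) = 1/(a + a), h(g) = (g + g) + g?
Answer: 269/6 ≈ 44.833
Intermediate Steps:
h(g) = 3*g (h(g) = 2*g + g = 3*g)
P(a) = 1/(2*a)
(P(3*5) + h(-3))*(-5) = (1/(2*((3*5))) + 3*(-3))*(-5) = ((½)/15 - 9)*(-5) = ((½)*(1/15) - 9)*(-5) = (1/30 - 9)*(-5) = -269/30*(-5) = 269/6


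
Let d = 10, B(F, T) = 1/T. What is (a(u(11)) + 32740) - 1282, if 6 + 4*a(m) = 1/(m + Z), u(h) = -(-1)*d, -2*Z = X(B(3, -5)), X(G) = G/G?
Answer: 597674/19 ≈ 31457.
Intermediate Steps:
X(G) = 1
Z = -½ (Z = -½*1 = -½ ≈ -0.50000)
u(h) = 10 (u(h) = -(-1)*10 = -1*(-10) = 10)
a(m) = -3/2 + 1/(4*(-½ + m)) (a(m) = -3/2 + 1/(4*(m - ½)) = -3/2 + 1/(4*(-½ + m)))
(a(u(11)) + 32740) - 1282 = ((2 - 3*10)/(-1 + 2*10) + 32740) - 1282 = ((2 - 30)/(-1 + 20) + 32740) - 1282 = (-28/19 + 32740) - 1282 = 622032/19 - 1282 = 597674/19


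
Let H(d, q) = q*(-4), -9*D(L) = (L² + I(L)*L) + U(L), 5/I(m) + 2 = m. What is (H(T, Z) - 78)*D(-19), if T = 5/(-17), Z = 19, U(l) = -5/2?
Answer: 167717/27 ≈ 6211.7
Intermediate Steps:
U(l) = -5/2 (U(l) = -5*½ = -5/2)
I(m) = 5/(-2 + m)
D(L) = 5/18 - L²/9 - 5*L/(9*(-2 + L)) (D(L) = -((L² + (5/(-2 + L))*L) - 5/2)/9 = -((L² + 5*L/(-2 + L)) - 5/2)/9 = -(-5/2 + L² + 5*L/(-2 + L))/9 = 5/18 - L²/9 - 5*L/(9*(-2 + L)))
T = -5/17 (T = 5*(-1/17) = -5/17 ≈ -0.29412)
H(d, q) = -4*q
(H(T, Z) - 78)*D(-19) = (-4*19 - 78)*((-10*(-19) + (-2 - 19)*(5 - 2*(-19)²))/(18*(-2 - 19))) = (-76 - 78)*((1/18)*(190 - 21*(5 - 2*361))/(-21)) = -77*(-1)*(190 - 21*(5 - 722))/(9*21) = -77*(-1)*(190 - 21*(-717))/(9*21) = -77*(-1)*(190 + 15057)/(9*21) = -77*(-1)*15247/(9*21) = -154*(-15247/378) = 167717/27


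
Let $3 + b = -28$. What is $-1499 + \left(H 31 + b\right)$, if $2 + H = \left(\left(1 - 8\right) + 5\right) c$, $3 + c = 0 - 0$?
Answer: $-1406$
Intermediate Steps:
$b = -31$ ($b = -3 - 28 = -31$)
$c = -3$ ($c = -3 + \left(0 - 0\right) = -3 + \left(0 + 0\right) = -3 + 0 = -3$)
$H = 4$ ($H = -2 + \left(\left(1 - 8\right) + 5\right) \left(-3\right) = -2 + \left(-7 + 5\right) \left(-3\right) = -2 - -6 = -2 + 6 = 4$)
$-1499 + \left(H 31 + b\right) = -1499 + \left(4 \cdot 31 - 31\right) = -1499 + \left(124 - 31\right) = -1499 + 93 = -1406$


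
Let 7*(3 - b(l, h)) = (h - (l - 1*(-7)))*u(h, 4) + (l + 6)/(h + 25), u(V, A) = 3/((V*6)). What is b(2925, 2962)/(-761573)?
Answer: -4117929/1096885763638 ≈ -3.7542e-6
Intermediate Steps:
u(V, A) = 1/(2*V) (u(V, A) = 3/((6*V)) = 3*(1/(6*V)) = 1/(2*V))
b(l, h) = 3 - (6 + l)/(7*(25 + h)) - (-7 + h - l)/(14*h) (b(l, h) = 3 - ((h - (l - 1*(-7)))*(1/(2*h)) + (l + 6)/(h + 25))/7 = 3 - ((h - (l + 7))*(1/(2*h)) + (6 + l)/(25 + h))/7 = 3 - ((h - (7 + l))*(1/(2*h)) + (6 + l)/(25 + h))/7 = 3 - ((h + (-7 - l))*(1/(2*h)) + (6 + l)/(25 + h))/7 = 3 - ((-7 + h - l)*(1/(2*h)) + (6 + l)/(25 + h))/7 = 3 - ((-7 + h - l)/(2*h) + (6 + l)/(25 + h))/7 = 3 - ((6 + l)/(25 + h) + (-7 + h - l)/(2*h))/7 = 3 + (-(6 + l)/(7*(25 + h)) - (-7 + h - l)/(14*h)) = 3 - (6 + l)/(7*(25 + h)) - (-7 + h - l)/(14*h))
b(2925, 2962)/(-761573) = ((1/14)*(175 + 25*2925 + 2962*(1020 - 1*2925 + 41*2962))/(2962*(25 + 2962)))/(-761573) = ((1/14)*(1/2962)*(175 + 73125 + 2962*(1020 - 2925 + 121442))/2987)*(-1/761573) = ((1/14)*(1/2962)*(1/2987)*(175 + 73125 + 2962*119537))*(-1/761573) = ((1/14)*(1/2962)*(1/2987)*(175 + 73125 + 354068594))*(-1/761573) = ((1/14)*(1/2962)*(1/2987)*354141894)*(-1/761573) = (177070947/61932458)*(-1/761573) = -4117929/1096885763638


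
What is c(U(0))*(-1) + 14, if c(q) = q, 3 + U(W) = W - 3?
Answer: 20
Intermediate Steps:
U(W) = -6 + W (U(W) = -3 + (W - 3) = -3 + (-3 + W) = -6 + W)
c(U(0))*(-1) + 14 = (-6 + 0)*(-1) + 14 = -6*(-1) + 14 = 6 + 14 = 20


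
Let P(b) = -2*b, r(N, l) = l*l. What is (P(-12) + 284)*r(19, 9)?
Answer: 24948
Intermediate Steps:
r(N, l) = l²
(P(-12) + 284)*r(19, 9) = (-2*(-12) + 284)*9² = (24 + 284)*81 = 308*81 = 24948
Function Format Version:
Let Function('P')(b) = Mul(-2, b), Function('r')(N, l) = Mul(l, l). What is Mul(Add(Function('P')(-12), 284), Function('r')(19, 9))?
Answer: 24948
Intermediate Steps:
Function('r')(N, l) = Pow(l, 2)
Mul(Add(Function('P')(-12), 284), Function('r')(19, 9)) = Mul(Add(Mul(-2, -12), 284), Pow(9, 2)) = Mul(Add(24, 284), 81) = Mul(308, 81) = 24948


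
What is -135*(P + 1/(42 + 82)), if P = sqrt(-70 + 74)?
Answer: -33615/124 ≈ -271.09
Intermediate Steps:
P = 2 (P = sqrt(4) = 2)
-135*(P + 1/(42 + 82)) = -135*(2 + 1/(42 + 82)) = -135*(2 + 1/124) = -135*249/124 = -33615/124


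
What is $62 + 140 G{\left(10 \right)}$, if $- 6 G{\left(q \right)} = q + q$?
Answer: $- \frac{1214}{3} \approx -404.67$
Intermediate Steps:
$G{\left(q \right)} = - \frac{q}{3}$ ($G{\left(q \right)} = - \frac{q + q}{6} = - \frac{2 q}{6} = - \frac{q}{3}$)
$62 + 140 G{\left(10 \right)} = 62 + 140 \left(\left(- \frac{1}{3}\right) 10\right) = 62 + 140 \left(- \frac{10}{3}\right) = 62 - \frac{1400}{3} = - \frac{1214}{3}$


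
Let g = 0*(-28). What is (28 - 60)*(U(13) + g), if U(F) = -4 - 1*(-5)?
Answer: -32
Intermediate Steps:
g = 0
U(F) = 1 (U(F) = -4 + 5 = 1)
(28 - 60)*(U(13) + g) = (28 - 60)*(1 + 0) = -32*1 = -32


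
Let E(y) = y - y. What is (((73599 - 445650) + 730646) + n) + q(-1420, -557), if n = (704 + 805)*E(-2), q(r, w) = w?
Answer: 358038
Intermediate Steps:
E(y) = 0
n = 0 (n = (704 + 805)*0 = 1509*0 = 0)
(((73599 - 445650) + 730646) + n) + q(-1420, -557) = (((73599 - 445650) + 730646) + 0) - 557 = ((-372051 + 730646) + 0) - 557 = (358595 + 0) - 557 = 358595 - 557 = 358038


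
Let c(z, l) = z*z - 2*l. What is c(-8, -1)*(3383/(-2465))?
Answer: -13134/145 ≈ -90.579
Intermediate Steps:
c(z, l) = z² - 2*l
c(-8, -1)*(3383/(-2465)) = ((-8)² - 2*(-1))*(3383/(-2465)) = (64 + 2)*(3383*(-1/2465)) = 66*(-199/145) = -13134/145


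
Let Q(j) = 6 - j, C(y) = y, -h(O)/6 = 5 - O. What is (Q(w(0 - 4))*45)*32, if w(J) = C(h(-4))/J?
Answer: -10800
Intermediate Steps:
h(O) = -30 + 6*O (h(O) = -6*(5 - O) = -30 + 6*O)
w(J) = -54/J (w(J) = (-30 + 6*(-4))/J = (-30 - 24)/J = -54/J)
(Q(w(0 - 4))*45)*32 = ((6 - (-54)/(0 - 4))*45)*32 = ((6 - (-54)/(-4))*45)*32 = ((6 - (-54)*(-1)/4)*45)*32 = ((6 - 1*27/2)*45)*32 = ((6 - 27/2)*45)*32 = -15/2*45*32 = -675/2*32 = -10800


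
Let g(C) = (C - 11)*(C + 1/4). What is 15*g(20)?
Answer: 10935/4 ≈ 2733.8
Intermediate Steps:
g(C) = (-11 + C)*(¼ + C) (g(C) = (-11 + C)*(C + ¼) = (-11 + C)*(¼ + C))
15*g(20) = 15*(-11/4 + 20² - 43/4*20) = 15*(-11/4 + 400 - 215) = 15*(729/4) = 10935/4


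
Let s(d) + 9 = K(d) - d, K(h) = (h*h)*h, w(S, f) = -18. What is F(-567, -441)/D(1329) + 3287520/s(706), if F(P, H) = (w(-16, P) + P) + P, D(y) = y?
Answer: -44557115808/51963176581 ≈ -0.85748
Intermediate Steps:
K(h) = h³ (K(h) = h²*h = h³)
s(d) = -9 + d³ - d (s(d) = -9 + (d³ - d) = -9 + d³ - d)
F(P, H) = -18 + 2*P (F(P, H) = (-18 + P) + P = -18 + 2*P)
F(-567, -441)/D(1329) + 3287520/s(706) = (-18 + 2*(-567))/1329 + 3287520/(-9 + 706³ - 1*706) = (-18 - 1134)*(1/1329) + 3287520/(-9 + 351895816 - 706) = -1152*1/1329 + 3287520/351895101 = -384/443 + 3287520*(1/351895101) = -384/443 + 1095840/117298367 = -44557115808/51963176581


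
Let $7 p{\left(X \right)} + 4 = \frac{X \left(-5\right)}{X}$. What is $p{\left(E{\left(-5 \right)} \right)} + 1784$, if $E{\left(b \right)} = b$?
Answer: $\frac{12479}{7} \approx 1782.7$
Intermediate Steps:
$p{\left(X \right)} = - \frac{9}{7}$ ($p{\left(X \right)} = - \frac{4}{7} + \frac{X \left(-5\right) \frac{1}{X}}{7} = - \frac{4}{7} + \frac{- 5 X \frac{1}{X}}{7} = - \frac{4}{7} + \frac{1}{7} \left(-5\right) = - \frac{4}{7} - \frac{5}{7} = - \frac{9}{7}$)
$p{\left(E{\left(-5 \right)} \right)} + 1784 = - \frac{9}{7} + 1784 = \frac{12479}{7}$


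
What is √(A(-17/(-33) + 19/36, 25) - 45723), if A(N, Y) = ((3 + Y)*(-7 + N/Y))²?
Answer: I*√47556432194/2475 ≈ 88.111*I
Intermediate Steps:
A(N, Y) = (-7 + N/Y)²*(3 + Y)² (A(N, Y) = ((-7 + N/Y)*(3 + Y))² = (-7 + N/Y)²*(3 + Y)²)
√(A(-17/(-33) + 19/36, 25) - 45723) = √((3 + 25)²*((-17/(-33) + 19/36) - 7*25)²/25² - 45723) = √((1/625)*28²*((-17*(-1/33) + 19*(1/36)) - 175)² - 45723) = √((1/625)*784*((17/33 + 19/36) - 175)² - 45723) = √((1/625)*784*(413/396 - 175)² - 45723) = √((1/625)*784*(-68887/396)² - 45723) = √((1/625)*784*(4745418769/156816) - 45723) = √(232525519681/6125625 - 45723) = √(-47556432194/6125625) = I*√47556432194/2475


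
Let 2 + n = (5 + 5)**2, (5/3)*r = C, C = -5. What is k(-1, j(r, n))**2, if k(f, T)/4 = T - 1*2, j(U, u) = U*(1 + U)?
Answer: 256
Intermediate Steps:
r = -3 (r = (3/5)*(-5) = -3)
n = 98 (n = -2 + (5 + 5)**2 = -2 + 10**2 = -2 + 100 = 98)
k(f, T) = -8 + 4*T (k(f, T) = 4*(T - 1*2) = 4*(T - 2) = 4*(-2 + T) = -8 + 4*T)
k(-1, j(r, n))**2 = (-8 + 4*(-3*(1 - 3)))**2 = (-8 + 4*(-3*(-2)))**2 = (-8 + 4*6)**2 = (-8 + 24)**2 = 16**2 = 256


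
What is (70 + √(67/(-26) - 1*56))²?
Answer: (1820 + I*√39598)²/676 ≈ 4841.4 + 1071.5*I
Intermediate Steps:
(70 + √(67/(-26) - 1*56))² = (70 + √(67*(-1/26) - 56))² = (70 + √(-67/26 - 56))² = (70 + √(-1523/26))² = (70 + I*√39598/26)²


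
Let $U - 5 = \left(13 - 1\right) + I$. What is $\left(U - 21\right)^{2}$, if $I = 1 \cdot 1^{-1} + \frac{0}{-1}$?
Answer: $9$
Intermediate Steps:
$I = 1$ ($I = 1 \cdot 1 + 0 \left(-1\right) = 1 + 0 = 1$)
$U = 18$ ($U = 5 + \left(\left(13 - 1\right) + 1\right) = 5 + \left(12 + 1\right) = 5 + 13 = 18$)
$\left(U - 21\right)^{2} = \left(18 - 21\right)^{2} = \left(-3\right)^{2} = 9$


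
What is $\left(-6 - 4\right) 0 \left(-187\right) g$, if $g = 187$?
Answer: $0$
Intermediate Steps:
$\left(-6 - 4\right) 0 \left(-187\right) g = \left(-6 - 4\right) 0 \left(-187\right) 187 = \left(-10\right) 0 \left(-187\right) 187 = 0 \left(-187\right) 187 = 0 \cdot 187 = 0$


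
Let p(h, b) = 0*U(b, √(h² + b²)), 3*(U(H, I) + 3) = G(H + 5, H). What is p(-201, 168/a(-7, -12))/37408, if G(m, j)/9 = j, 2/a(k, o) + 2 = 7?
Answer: 0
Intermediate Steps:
a(k, o) = ⅖ (a(k, o) = 2/(-2 + 7) = 2/5 = 2*(⅕) = ⅖)
G(m, j) = 9*j
U(H, I) = -3 + 3*H (U(H, I) = -3 + (9*H)/3 = -3 + 3*H)
p(h, b) = 0 (p(h, b) = 0*(-3 + 3*b) = 0)
p(-201, 168/a(-7, -12))/37408 = 0/37408 = 0*(1/37408) = 0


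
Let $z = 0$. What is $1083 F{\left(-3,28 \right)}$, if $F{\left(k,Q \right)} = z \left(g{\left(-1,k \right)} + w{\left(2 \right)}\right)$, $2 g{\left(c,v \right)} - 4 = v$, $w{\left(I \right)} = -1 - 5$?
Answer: $0$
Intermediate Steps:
$w{\left(I \right)} = -6$
$g{\left(c,v \right)} = 2 + \frac{v}{2}$
$F{\left(k,Q \right)} = 0$ ($F{\left(k,Q \right)} = 0 \left(\left(2 + \frac{k}{2}\right) - 6\right) = 0 \left(-4 + \frac{k}{2}\right) = 0$)
$1083 F{\left(-3,28 \right)} = 1083 \cdot 0 = 0$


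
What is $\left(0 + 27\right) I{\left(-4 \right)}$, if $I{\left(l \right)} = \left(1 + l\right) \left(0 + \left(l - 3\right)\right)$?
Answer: $567$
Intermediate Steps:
$I{\left(l \right)} = \left(1 + l\right) \left(-3 + l\right)$ ($I{\left(l \right)} = \left(1 + l\right) \left(0 + \left(l - 3\right)\right) = \left(1 + l\right) \left(0 + \left(-3 + l\right)\right) = \left(1 + l\right) \left(-3 + l\right)$)
$\left(0 + 27\right) I{\left(-4 \right)} = \left(0 + 27\right) \left(-3 + \left(-4\right)^{2} - -8\right) = 27 \left(-3 + 16 + 8\right) = 27 \cdot 21 = 567$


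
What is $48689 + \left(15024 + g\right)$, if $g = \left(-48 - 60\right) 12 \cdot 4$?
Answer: $58529$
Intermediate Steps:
$g = -5184$ ($g = \left(-108\right) 48 = -5184$)
$48689 + \left(15024 + g\right) = 48689 + \left(15024 - 5184\right) = 48689 + 9840 = 58529$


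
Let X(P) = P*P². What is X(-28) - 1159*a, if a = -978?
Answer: 1111550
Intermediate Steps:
X(P) = P³
X(-28) - 1159*a = (-28)³ - 1159*(-978) = -21952 + 1133502 = 1111550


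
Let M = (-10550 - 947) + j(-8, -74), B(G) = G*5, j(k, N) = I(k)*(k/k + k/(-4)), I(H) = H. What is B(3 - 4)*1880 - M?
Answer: 2121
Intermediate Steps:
j(k, N) = k*(1 - k/4) (j(k, N) = k*(k/k + k/(-4)) = k*(1 + k*(-1/4)) = k*(1 - k/4))
B(G) = 5*G
M = -11521 (M = (-10550 - 947) + (1/4)*(-8)*(4 - 1*(-8)) = -11497 + (1/4)*(-8)*(4 + 8) = -11497 + (1/4)*(-8)*12 = -11497 - 24 = -11521)
B(3 - 4)*1880 - M = (5*(3 - 4))*1880 - 1*(-11521) = (5*(-1))*1880 + 11521 = -5*1880 + 11521 = -9400 + 11521 = 2121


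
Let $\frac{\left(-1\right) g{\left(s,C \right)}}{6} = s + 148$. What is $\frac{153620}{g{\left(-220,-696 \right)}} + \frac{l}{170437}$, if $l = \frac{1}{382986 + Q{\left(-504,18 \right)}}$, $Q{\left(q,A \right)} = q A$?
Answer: $\frac{135972433997411}{382372682508} \approx 355.6$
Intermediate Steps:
$Q{\left(q,A \right)} = A q$
$l = \frac{1}{373914}$ ($l = \frac{1}{382986 + 18 \left(-504\right)} = \frac{1}{382986 - 9072} = \frac{1}{373914} \approx 2.6744 \cdot 10^{-6}$)
$g{\left(s,C \right)} = -888 - 6 s$ ($g{\left(s,C \right)} = - 6 \left(s + 148\right) = - 6 \left(148 + s\right) = -888 - 6 s$)
$\frac{153620}{g{\left(-220,-696 \right)}} + \frac{l}{170437} = \frac{153620}{-888 - -1320} + \frac{1}{373914 \cdot 170437} = \frac{153620}{-888 + 1320} + \frac{1}{373914} \cdot \frac{1}{170437} = \frac{153620}{432} + \frac{1}{63728780418} = 153620 \cdot \frac{1}{432} + \frac{1}{63728780418} = \frac{38405}{108} + \frac{1}{63728780418} = \frac{135972433997411}{382372682508}$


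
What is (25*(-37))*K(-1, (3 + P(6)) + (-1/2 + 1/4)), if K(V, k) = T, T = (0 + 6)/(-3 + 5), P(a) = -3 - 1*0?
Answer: -2775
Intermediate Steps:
P(a) = -3 (P(a) = -3 + 0 = -3)
T = 3 (T = 6/2 = 6*(½) = 3)
K(V, k) = 3
(25*(-37))*K(-1, (3 + P(6)) + (-1/2 + 1/4)) = (25*(-37))*3 = -925*3 = -2775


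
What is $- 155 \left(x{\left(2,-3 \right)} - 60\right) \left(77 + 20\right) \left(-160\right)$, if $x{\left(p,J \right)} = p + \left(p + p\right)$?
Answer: $-129902400$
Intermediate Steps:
$x{\left(p,J \right)} = 3 p$ ($x{\left(p,J \right)} = p + 2 p = 3 p$)
$- 155 \left(x{\left(2,-3 \right)} - 60\right) \left(77 + 20\right) \left(-160\right) = - 155 \left(3 \cdot 2 - 60\right) \left(77 + 20\right) \left(-160\right) = - 155 \left(6 - 60\right) 97 \left(-160\right) = - 155 \left(\left(-54\right) 97\right) \left(-160\right) = \left(-155\right) \left(-5238\right) \left(-160\right) = 811890 \left(-160\right) = -129902400$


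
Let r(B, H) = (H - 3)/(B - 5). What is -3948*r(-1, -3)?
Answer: -3948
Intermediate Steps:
r(B, H) = (-3 + H)/(-5 + B)
-3948*r(-1, -3) = -3948*(-3 - 3)/(-5 - 1) = -3948*(-6)/(-6) = -(-658)*(-6) = -3948*1 = -3948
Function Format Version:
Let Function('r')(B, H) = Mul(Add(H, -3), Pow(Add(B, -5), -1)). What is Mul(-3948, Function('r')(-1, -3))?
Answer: -3948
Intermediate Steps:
Function('r')(B, H) = Mul(Pow(Add(-5, B), -1), Add(-3, H)) (Function('r')(B, H) = Mul(Add(-3, H), Pow(Add(-5, B), -1)) = Mul(Pow(Add(-5, B), -1), Add(-3, H)))
Mul(-3948, Function('r')(-1, -3)) = Mul(-3948, Mul(Pow(Add(-5, -1), -1), Add(-3, -3))) = Mul(-3948, Mul(Pow(-6, -1), -6)) = Mul(-3948, Mul(Rational(-1, 6), -6)) = Mul(-3948, 1) = -3948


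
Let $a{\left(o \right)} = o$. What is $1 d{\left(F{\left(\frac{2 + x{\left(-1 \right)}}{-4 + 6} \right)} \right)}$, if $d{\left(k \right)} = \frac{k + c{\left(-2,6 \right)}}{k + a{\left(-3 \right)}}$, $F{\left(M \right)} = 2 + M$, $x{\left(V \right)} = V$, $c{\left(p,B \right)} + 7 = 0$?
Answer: $9$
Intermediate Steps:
$c{\left(p,B \right)} = -7$ ($c{\left(p,B \right)} = -7 + 0 = -7$)
$d{\left(k \right)} = \frac{-7 + k}{-3 + k}$ ($d{\left(k \right)} = \frac{k - 7}{k - 3} = \frac{-7 + k}{-3 + k}$)
$1 d{\left(F{\left(\frac{2 + x{\left(-1 \right)}}{-4 + 6} \right)} \right)} = 1 \frac{-7 + \left(2 + \frac{2 - 1}{-4 + 6}\right)}{-3 + \left(2 + \frac{2 - 1}{-4 + 6}\right)} = 1 \frac{-7 + \left(2 + 1 \cdot \frac{1}{2}\right)}{-3 + \left(2 + 1 \cdot \frac{1}{2}\right)} = 1 \frac{-7 + \left(2 + \frac{1}{2}\right)}{-3 + \left(2 + \frac{1}{2}\right)} = 1 \frac{-7 + \frac{5}{2}}{-3 + \frac{5}{2}} = 1 \frac{1}{- \frac{1}{2}} \left(- \frac{9}{2}\right) = 1 \left(\left(-2\right) \left(- \frac{9}{2}\right)\right) = 1 \cdot 9 = 9$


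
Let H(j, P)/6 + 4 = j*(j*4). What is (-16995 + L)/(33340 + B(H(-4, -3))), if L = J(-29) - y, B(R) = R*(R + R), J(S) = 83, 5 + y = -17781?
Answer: 437/146270 ≈ 0.0029876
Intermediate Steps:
y = -17786 (y = -5 - 17781 = -17786)
H(j, P) = -24 + 24*j**2 (H(j, P) = -24 + 6*(j*(j*4)) = -24 + 6*(j*(4*j)) = -24 + 6*(4*j**2) = -24 + 24*j**2)
B(R) = 2*R**2 (B(R) = R*(2*R) = 2*R**2)
L = 17869 (L = 83 - 1*(-17786) = 83 + 17786 = 17869)
(-16995 + L)/(33340 + B(H(-4, -3))) = (-16995 + 17869)/(33340 + 2*(-24 + 24*(-4)**2)**2) = 874/(33340 + 2*(-24 + 24*16)**2) = 874/(33340 + 2*(-24 + 384)**2) = 874/(33340 + 2*360**2) = 874/(33340 + 2*129600) = 874/(33340 + 259200) = 874/292540 = 874*(1/292540) = 437/146270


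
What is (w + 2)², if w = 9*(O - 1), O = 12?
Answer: 10201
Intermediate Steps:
w = 99 (w = 9*(12 - 1) = 9*11 = 99)
(w + 2)² = (99 + 2)² = 101² = 10201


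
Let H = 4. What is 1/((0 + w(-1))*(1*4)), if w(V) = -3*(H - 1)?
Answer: -1/36 ≈ -0.027778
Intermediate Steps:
w(V) = -9 (w(V) = -3*(4 - 1) = -3*3 = -9)
1/((0 + w(-1))*(1*4)) = 1/((0 - 9)*(1*4)) = 1/(-9*4) = 1/(-36) = -1/36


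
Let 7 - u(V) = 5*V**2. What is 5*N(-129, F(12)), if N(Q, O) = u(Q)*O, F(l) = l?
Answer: -4991880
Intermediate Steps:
u(V) = 7 - 5*V**2
N(Q, O) = O*(7 - 5*Q**2) (N(Q, O) = (7 - 5*Q**2)*O = O*(7 - 5*Q**2))
5*N(-129, F(12)) = 5*(12*(7 - 5*(-129)**2)) = 5*(12*(7 - 5*16641)) = 5*(12*(7 - 83205)) = 5*(12*(-83198)) = 5*(-998376) = -4991880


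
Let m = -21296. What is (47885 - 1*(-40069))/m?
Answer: -43977/10648 ≈ -4.1301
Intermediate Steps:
(47885 - 1*(-40069))/m = (47885 - 1*(-40069))/(-21296) = (47885 + 40069)*(-1/21296) = 87954*(-1/21296) = -43977/10648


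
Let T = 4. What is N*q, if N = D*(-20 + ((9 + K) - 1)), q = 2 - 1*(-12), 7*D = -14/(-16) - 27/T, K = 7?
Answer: 235/4 ≈ 58.750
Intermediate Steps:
D = -47/56 (D = (-14/(-16) - 27/4)/7 = (-14*(-1/16) - 27*¼)/7 = (7/8 - 27/4)/7 = (⅐)*(-47/8) = -47/56 ≈ -0.83929)
q = 14 (q = 2 + 12 = 14)
N = 235/56 (N = -47*(-20 + ((9 + 7) - 1))/56 = -47*(-20 + (16 - 1))/56 = -47*(-20 + 15)/56 = -47/56*(-5) = 235/56 ≈ 4.1964)
N*q = (235/56)*14 = 235/4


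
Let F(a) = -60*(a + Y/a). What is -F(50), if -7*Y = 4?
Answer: 104976/35 ≈ 2999.3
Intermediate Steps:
Y = -4/7 (Y = -⅐*4 = -4/7 ≈ -0.57143)
F(a) = -60*a + 240/(7*a) (F(a) = -60*(a - 4/(7*a)) = -60*a + 240/(7*a))
-F(50) = -(-60*50 + (240/7)/50) = -(-3000 + (240/7)*(1/50)) = -(-3000 + 24/35) = -1*(-104976/35) = 104976/35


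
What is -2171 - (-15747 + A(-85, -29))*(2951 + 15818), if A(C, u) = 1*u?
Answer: 296097573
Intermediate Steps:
A(C, u) = u
-2171 - (-15747 + A(-85, -29))*(2951 + 15818) = -2171 - (-15747 - 29)*(2951 + 15818) = -2171 - (-15776)*18769 = -2171 - 1*(-296099744) = -2171 + 296099744 = 296097573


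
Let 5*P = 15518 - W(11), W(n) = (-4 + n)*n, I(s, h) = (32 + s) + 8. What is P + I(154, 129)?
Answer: 16411/5 ≈ 3282.2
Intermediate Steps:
I(s, h) = 40 + s
W(n) = n*(-4 + n)
P = 15441/5 (P = (15518 - 11*(-4 + 11))/5 = (15518 - 11*7)/5 = (15518 - 1*77)/5 = (15518 - 77)/5 = (1/5)*15441 = 15441/5 ≈ 3088.2)
P + I(154, 129) = 15441/5 + (40 + 154) = 15441/5 + 194 = 16411/5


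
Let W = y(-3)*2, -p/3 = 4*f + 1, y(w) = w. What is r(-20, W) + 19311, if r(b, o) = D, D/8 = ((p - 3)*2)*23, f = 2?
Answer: 8271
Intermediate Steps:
p = -27 (p = -3*(4*2 + 1) = -3*(8 + 1) = -3*9 = -27)
W = -6 (W = -3*2 = -6)
D = -11040 (D = 8*(((-27 - 3)*2)*23) = 8*(-30*2*23) = 8*(-60*23) = 8*(-1380) = -11040)
r(b, o) = -11040
r(-20, W) + 19311 = -11040 + 19311 = 8271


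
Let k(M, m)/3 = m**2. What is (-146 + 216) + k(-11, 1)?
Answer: 73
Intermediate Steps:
k(M, m) = 3*m**2
(-146 + 216) + k(-11, 1) = (-146 + 216) + 3*1**2 = 70 + 3*1 = 70 + 3 = 73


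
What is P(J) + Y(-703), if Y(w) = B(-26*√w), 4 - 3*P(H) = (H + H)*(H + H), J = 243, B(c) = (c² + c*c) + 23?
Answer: -3087491/3 ≈ -1.0292e+6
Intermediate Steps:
B(c) = 23 + 2*c² (B(c) = (c² + c²) + 23 = 2*c² + 23 = 23 + 2*c²)
P(H) = 4/3 - 4*H²/3 (P(H) = 4/3 - (H + H)*(H + H)/3 = 4/3 - 2*H*2*H/3 = 4/3 - 4*H²/3)
Y(w) = 23 + 1352*w (Y(w) = 23 + 2*(-26*√w)² = 23 + 2*(676*w) = 23 + 1352*w)
P(J) + Y(-703) = (4/3 - 4/3*243²) + (23 + 1352*(-703)) = (4/3 - 4/3*59049) + (23 - 950456) = (4/3 - 78732) - 950433 = -236192/3 - 950433 = -3087491/3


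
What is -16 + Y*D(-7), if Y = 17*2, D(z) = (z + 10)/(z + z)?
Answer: -163/7 ≈ -23.286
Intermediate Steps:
D(z) = (10 + z)/(2*z) (D(z) = (10 + z)/((2*z)) = (10 + z)*(1/(2*z)) = (10 + z)/(2*z))
Y = 34
-16 + Y*D(-7) = -16 + 34*((½)*(10 - 7)/(-7)) = -16 + 34*((½)*(-⅐)*3) = -16 + 34*(-3/14) = -16 - 51/7 = -163/7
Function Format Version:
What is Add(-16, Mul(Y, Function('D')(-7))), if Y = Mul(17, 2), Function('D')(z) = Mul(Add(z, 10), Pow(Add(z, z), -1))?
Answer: Rational(-163, 7) ≈ -23.286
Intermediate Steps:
Function('D')(z) = Mul(Rational(1, 2), Pow(z, -1), Add(10, z)) (Function('D')(z) = Mul(Add(10, z), Pow(Mul(2, z), -1)) = Mul(Add(10, z), Mul(Rational(1, 2), Pow(z, -1))) = Mul(Rational(1, 2), Pow(z, -1), Add(10, z)))
Y = 34
Add(-16, Mul(Y, Function('D')(-7))) = Add(-16, Mul(34, Mul(Rational(1, 2), Pow(-7, -1), Add(10, -7)))) = Add(-16, Mul(34, Mul(Rational(1, 2), Rational(-1, 7), 3))) = Add(-16, Mul(34, Rational(-3, 14))) = Add(-16, Rational(-51, 7)) = Rational(-163, 7)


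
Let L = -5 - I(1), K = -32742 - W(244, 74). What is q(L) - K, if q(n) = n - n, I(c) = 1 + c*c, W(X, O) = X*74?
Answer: 50798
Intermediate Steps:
W(X, O) = 74*X
I(c) = 1 + c**2
K = -50798 (K = -32742 - 74*244 = -32742 - 1*18056 = -32742 - 18056 = -50798)
L = -7 (L = -5 - (1 + 1**2) = -5 - (1 + 1) = -5 - 1*2 = -5 - 2 = -7)
q(n) = 0
q(L) - K = 0 - 1*(-50798) = 0 + 50798 = 50798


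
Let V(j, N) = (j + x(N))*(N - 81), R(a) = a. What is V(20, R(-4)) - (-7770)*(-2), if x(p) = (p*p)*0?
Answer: -17240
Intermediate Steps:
x(p) = 0 (x(p) = p²*0 = 0)
V(j, N) = j*(-81 + N) (V(j, N) = (j + 0)*(N - 81) = j*(-81 + N))
V(20, R(-4)) - (-7770)*(-2) = 20*(-81 - 4) - (-7770)*(-2) = 20*(-85) - 1*15540 = -1700 - 15540 = -17240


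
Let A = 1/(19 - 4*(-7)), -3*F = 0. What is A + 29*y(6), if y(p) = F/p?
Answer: 1/47 ≈ 0.021277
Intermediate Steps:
F = 0 (F = -1/3*0 = 0)
y(p) = 0 (y(p) = 0/p = 0)
A = 1/47 (A = 1/(19 + 28) = 1/47 ≈ 0.021277)
A + 29*y(6) = 1/47 + 29*0 = 1/47 + 0 = 1/47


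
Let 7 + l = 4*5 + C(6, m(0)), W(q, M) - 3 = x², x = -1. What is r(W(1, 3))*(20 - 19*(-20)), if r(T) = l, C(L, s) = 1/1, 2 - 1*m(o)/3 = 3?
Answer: 5600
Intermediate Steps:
m(o) = -3 (m(o) = 6 - 3*3 = 6 - 9 = -3)
C(L, s) = 1
W(q, M) = 4 (W(q, M) = 3 + (-1)² = 3 + 1 = 4)
l = 14 (l = -7 + (4*5 + 1) = -7 + (20 + 1) = -7 + 21 = 14)
r(T) = 14
r(W(1, 3))*(20 - 19*(-20)) = 14*(20 - 19*(-20)) = 14*(20 + 380) = 14*400 = 5600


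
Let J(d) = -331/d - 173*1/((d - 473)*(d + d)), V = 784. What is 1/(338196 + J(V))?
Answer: 487648/164920396953 ≈ 2.9569e-6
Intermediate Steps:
J(d) = -331/d - 173/(2*d*(-473 + d)) (J(d) = -331/d - 173*1/(2*d*(-473 + d)) = -331/d - 173/(2*d*(-473 + d)))
1/(338196 + J(V)) = 1/(338196 + (1/2)*(312953 - 662*784)/(784*(-473 + 784))) = 1/(338196 + (1/2)*(1/784)*(312953 - 519008)/311) = 1/(338196 + (1/2)*(1/784)*(1/311)*(-206055)) = 1/(338196 - 206055/487648) = 1/(164920396953/487648) = 487648/164920396953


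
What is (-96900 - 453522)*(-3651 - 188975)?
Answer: 106025588172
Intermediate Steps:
(-96900 - 453522)*(-3651 - 188975) = -550422*(-192626) = 106025588172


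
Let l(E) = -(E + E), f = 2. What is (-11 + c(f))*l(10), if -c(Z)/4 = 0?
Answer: 220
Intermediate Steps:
c(Z) = 0 (c(Z) = -4*0 = 0)
l(E) = -2*E
(-11 + c(f))*l(10) = (-11 + 0)*(-2*10) = -11*(-20) = 220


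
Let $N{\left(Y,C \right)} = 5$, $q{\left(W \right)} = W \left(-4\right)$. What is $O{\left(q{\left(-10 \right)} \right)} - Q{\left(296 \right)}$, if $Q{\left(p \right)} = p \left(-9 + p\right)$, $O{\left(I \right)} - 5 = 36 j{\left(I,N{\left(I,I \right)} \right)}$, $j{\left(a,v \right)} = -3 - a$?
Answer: $-86495$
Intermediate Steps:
$q{\left(W \right)} = - 4 W$
$O{\left(I \right)} = -103 - 36 I$ ($O{\left(I \right)} = 5 + 36 \left(-3 - I\right) = 5 - \left(108 + 36 I\right) = -103 - 36 I$)
$O{\left(q{\left(-10 \right)} \right)} - Q{\left(296 \right)} = \left(-103 - 36 \left(\left(-4\right) \left(-10\right)\right)\right) - 296 \left(-9 + 296\right) = \left(-103 - 1440\right) - 296 \cdot 287 = \left(-103 - 1440\right) - 84952 = -1543 - 84952 = -86495$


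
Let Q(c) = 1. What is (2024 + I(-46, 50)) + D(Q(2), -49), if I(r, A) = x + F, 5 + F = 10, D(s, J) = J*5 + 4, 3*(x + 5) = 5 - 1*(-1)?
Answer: 1785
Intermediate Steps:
x = -3 (x = -5 + (5 - 1*(-1))/3 = -5 + (5 + 1)/3 = -5 + (⅓)*6 = -5 + 2 = -3)
D(s, J) = 4 + 5*J (D(s, J) = 5*J + 4 = 4 + 5*J)
F = 5 (F = -5 + 10 = 5)
I(r, A) = 2 (I(r, A) = -3 + 5 = 2)
(2024 + I(-46, 50)) + D(Q(2), -49) = (2024 + 2) + (4 + 5*(-49)) = 2026 + (4 - 245) = 2026 - 241 = 1785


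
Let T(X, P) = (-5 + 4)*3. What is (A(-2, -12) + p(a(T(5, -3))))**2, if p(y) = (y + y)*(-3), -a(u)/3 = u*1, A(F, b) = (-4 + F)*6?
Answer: 8100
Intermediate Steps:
A(F, b) = -24 + 6*F
T(X, P) = -3 (T(X, P) = -1*3 = -3)
a(u) = -3*u
p(y) = -6*y (p(y) = (2*y)*(-3) = -6*y)
(A(-2, -12) + p(a(T(5, -3))))**2 = ((-24 + 6*(-2)) - (-18)*(-3))**2 = ((-24 - 12) - 6*9)**2 = (-36 - 54)**2 = (-90)**2 = 8100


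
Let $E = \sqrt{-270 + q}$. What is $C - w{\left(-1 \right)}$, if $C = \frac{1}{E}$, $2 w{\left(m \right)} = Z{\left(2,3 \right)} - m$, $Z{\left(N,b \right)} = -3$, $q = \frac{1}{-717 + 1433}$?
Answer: $1 - \frac{2 i \sqrt{34604101}}{193319} \approx 1.0 - 0.060858 i$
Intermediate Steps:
$q = \frac{1}{716} \approx 0.0013966$
$E = \frac{i \sqrt{34604101}}{358}$ ($E = \sqrt{-270 + \frac{1}{716}} = \sqrt{- \frac{193319}{716}} = \frac{i \sqrt{34604101}}{358} \approx 16.432 i$)
$w{\left(m \right)} = - \frac{3}{2} - \frac{m}{2}$ ($w{\left(m \right)} = \frac{-3 - m}{2} = - \frac{3}{2} - \frac{m}{2}$)
$C = - \frac{2 i \sqrt{34604101}}{193319}$ ($C = \frac{1}{\frac{1}{358} i \sqrt{34604101}} = - \frac{2 i \sqrt{34604101}}{193319} \approx - 0.060858 i$)
$C - w{\left(-1 \right)} = - \frac{2 i \sqrt{34604101}}{193319} - \left(- \frac{3}{2} - - \frac{1}{2}\right) = - \frac{2 i \sqrt{34604101}}{193319} - \left(- \frac{3}{2} + \frac{1}{2}\right) = - \frac{2 i \sqrt{34604101}}{193319} - -1 = - \frac{2 i \sqrt{34604101}}{193319} + 1 = 1 - \frac{2 i \sqrt{34604101}}{193319}$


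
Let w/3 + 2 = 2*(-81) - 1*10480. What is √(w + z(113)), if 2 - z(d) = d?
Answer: I*√32043 ≈ 179.01*I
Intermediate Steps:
z(d) = 2 - d
w = -31932 (w = -6 + 3*(2*(-81) - 1*10480) = -6 + 3*(-162 - 10480) = -6 + 3*(-10642) = -6 - 31926 = -31932)
√(w + z(113)) = √(-31932 + (2 - 1*113)) = √(-31932 + (2 - 113)) = √(-31932 - 111) = √(-32043) = I*√32043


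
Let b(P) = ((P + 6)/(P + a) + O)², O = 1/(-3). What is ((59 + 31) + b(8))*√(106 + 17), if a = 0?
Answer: 13249*√123/144 ≈ 1020.4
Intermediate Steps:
O = -⅓ ≈ -0.33333
b(P) = (-⅓ + (6 + P)/P)² (b(P) = ((P + 6)/(P + 0) - ⅓)² = ((6 + P)/P - ⅓)² = (-⅓ + (6 + P)/P)²)
((59 + 31) + b(8))*√(106 + 17) = ((59 + 31) + (4/9)*(9 + 8)²/8²)*√(106 + 17) = (90 + (4/9)*(1/64)*17²)*√123 = (90 + (4/9)*(1/64)*289)*√123 = (90 + 289/144)*√123 = 13249*√123/144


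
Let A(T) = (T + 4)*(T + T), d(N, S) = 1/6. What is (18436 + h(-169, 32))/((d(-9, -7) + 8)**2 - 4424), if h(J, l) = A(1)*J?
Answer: -602856/156863 ≈ -3.8432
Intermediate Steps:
d(N, S) = 1/6
A(T) = 2*T*(4 + T) (A(T) = (4 + T)*(2*T) = 2*T*(4 + T))
h(J, l) = 10*J (h(J, l) = (2*1*(4 + 1))*J = (2*1*5)*J = 10*J)
(18436 + h(-169, 32))/((d(-9, -7) + 8)**2 - 4424) = (18436 + 10*(-169))/((1/6 + 8)**2 - 4424) = (18436 - 1690)/((49/6)**2 - 4424) = 16746/(2401/36 - 4424) = 16746/(-156863/36) = 16746*(-36/156863) = -602856/156863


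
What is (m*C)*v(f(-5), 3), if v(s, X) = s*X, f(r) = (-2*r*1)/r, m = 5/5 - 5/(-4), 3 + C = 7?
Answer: -54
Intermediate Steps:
C = 4 (C = -3 + 7 = 4)
m = 9/4 (m = 5*(1/5) - 5*(-1/4) = 1 + 5/4 = 9/4 ≈ 2.2500)
f(r) = -2 (f(r) = (-2*r)/r = -2)
v(s, X) = X*s
(m*C)*v(f(-5), 3) = ((9/4)*4)*(3*(-2)) = 9*(-6) = -54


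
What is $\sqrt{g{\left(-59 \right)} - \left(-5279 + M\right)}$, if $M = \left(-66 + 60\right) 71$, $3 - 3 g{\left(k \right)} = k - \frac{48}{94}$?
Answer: $\frac{\sqrt{113835363}}{141} \approx 75.669$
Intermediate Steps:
$g{\left(k \right)} = \frac{55}{47} - \frac{k}{3}$ ($g{\left(k \right)} = 1 - \frac{k - \frac{48}{94}}{3} = 1 - \frac{k - \frac{24}{47}}{3} = 1 - \frac{- \frac{24}{47} + k}{3} = 1 - \left(- \frac{8}{47} + \frac{k}{3}\right) = \frac{55}{47} - \frac{k}{3}$)
$M = -426$ ($M = \left(-6\right) 71 = -426$)
$\sqrt{g{\left(-59 \right)} - \left(-5279 + M\right)} = \sqrt{\left(\frac{55}{47} - - \frac{59}{3}\right) + \left(5279 - -426\right)} = \sqrt{\left(\frac{55}{47} + \frac{59}{3}\right) + \left(5279 + 426\right)} = \sqrt{\frac{2938}{141} + 5705} = \sqrt{\frac{807343}{141}} = \frac{\sqrt{113835363}}{141}$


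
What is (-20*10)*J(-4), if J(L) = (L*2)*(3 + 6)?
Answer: 14400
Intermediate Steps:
J(L) = 18*L (J(L) = (2*L)*9 = 18*L)
(-20*10)*J(-4) = (-20*10)*(18*(-4)) = -200*(-72) = 14400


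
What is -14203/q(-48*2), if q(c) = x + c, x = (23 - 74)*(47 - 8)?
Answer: 14203/2085 ≈ 6.8120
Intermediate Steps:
x = -1989 (x = -51*39 = -1989)
q(c) = -1989 + c
-14203/q(-48*2) = -14203/(-1989 - 48*2) = -14203/(-1989 - 3*32) = -14203/(-1989 - 96) = -14203/(-2085) = -14203*(-1/2085) = 14203/2085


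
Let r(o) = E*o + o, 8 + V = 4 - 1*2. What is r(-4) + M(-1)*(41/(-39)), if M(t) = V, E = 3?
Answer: -126/13 ≈ -9.6923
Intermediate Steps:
V = -6 (V = -8 + (4 - 1*2) = -8 + (4 - 2) = -8 + 2 = -6)
r(o) = 4*o (r(o) = 3*o + o = 4*o)
M(t) = -6
r(-4) + M(-1)*(41/(-39)) = 4*(-4) - 246/(-39) = -16 - 246*(-1)/39 = -16 - 6*(-41/39) = -16 + 82/13 = -126/13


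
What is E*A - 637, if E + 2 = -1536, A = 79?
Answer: -122139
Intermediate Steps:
E = -1538 (E = -2 - 1536 = -1538)
E*A - 637 = -1538*79 - 637 = -121502 - 637 = -122139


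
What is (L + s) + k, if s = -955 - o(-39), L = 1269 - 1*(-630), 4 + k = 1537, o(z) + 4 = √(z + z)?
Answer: 2481 - I*√78 ≈ 2481.0 - 8.8318*I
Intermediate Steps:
o(z) = -4 + √2*√z (o(z) = -4 + √(z + z) = -4 + √(2*z) = -4 + √2*√z)
k = 1533 (k = -4 + 1537 = 1533)
L = 1899 (L = 1269 + 630 = 1899)
s = -951 - I*√78 (s = -955 - (-4 + √2*√(-39)) = -955 - (-4 + √2*(I*√39)) = -955 - (-4 + I*√78) = -955 + (4 - I*√78) = -951 - I*√78 ≈ -951.0 - 8.8318*I)
(L + s) + k = (1899 + (-951 - I*√78)) + 1533 = (948 - I*√78) + 1533 = 2481 - I*√78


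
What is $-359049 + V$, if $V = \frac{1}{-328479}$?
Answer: $- \frac{117940056472}{328479} \approx -3.5905 \cdot 10^{5}$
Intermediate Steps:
$V = - \frac{1}{328479} \approx -3.0443 \cdot 10^{-6}$
$-359049 + V = -359049 - \frac{1}{328479} = - \frac{117940056472}{328479}$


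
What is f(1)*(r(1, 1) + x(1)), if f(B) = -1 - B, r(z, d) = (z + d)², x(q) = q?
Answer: -10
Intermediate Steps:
r(z, d) = (d + z)²
f(1)*(r(1, 1) + x(1)) = (-1 - 1*1)*((1 + 1)² + 1) = (-1 - 1)*(2² + 1) = -2*(4 + 1) = -2*5 = -10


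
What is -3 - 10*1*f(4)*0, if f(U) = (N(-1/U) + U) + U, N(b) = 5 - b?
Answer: -3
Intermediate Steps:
f(U) = 5 + 1/U + 2*U (f(U) = ((5 - (-1)/U) + U) + U = ((5 + 1/U) + U) + U = (5 + U + 1/U) + U = 5 + 1/U + 2*U)
-3 - 10*1*f(4)*0 = -3 - 10*1*(5 + 1/4 + 2*4)*0 = -3 - 10*1*(5 + 1/4 + 8)*0 = -3 - 10*1*(53/4)*0 = -3 - 265*0/2 = -3 - 10*0 = -3 + 0 = -3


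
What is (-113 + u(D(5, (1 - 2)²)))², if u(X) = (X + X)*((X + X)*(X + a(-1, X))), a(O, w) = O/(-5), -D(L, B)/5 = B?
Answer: 351649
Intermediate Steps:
D(L, B) = -5*B
a(O, w) = -O/5 (a(O, w) = O*(-⅕) = -O/5)
u(X) = 4*X²*(⅕ + X) (u(X) = (X + X)*((X + X)*(X - ⅕*(-1))) = (2*X)*((2*X)*(X + ⅕)) = (2*X)*((2*X)*(⅕ + X)) = (2*X)*(2*X*(⅕ + X)) = 4*X²*(⅕ + X))
(-113 + u(D(5, (1 - 2)²)))² = (-113 + (-5*(1 - 2)²)²*(⅘ + 4*(-5*(1 - 2)²)))² = (-113 + (-5*(-1)²)²*(⅘ + 4*(-5*(-1)²)))² = (-113 + (-5*1)²*(⅘ + 4*(-5*1)))² = (-113 + (-5)²*(⅘ + 4*(-5)))² = (-113 + 25*(⅘ - 20))² = (-113 + 25*(-96/5))² = (-113 - 480)² = (-593)² = 351649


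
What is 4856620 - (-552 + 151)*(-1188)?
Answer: 4380232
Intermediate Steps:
4856620 - (-552 + 151)*(-1188) = 4856620 - (-401)*(-1188) = 4856620 - 1*476388 = 4856620 - 476388 = 4380232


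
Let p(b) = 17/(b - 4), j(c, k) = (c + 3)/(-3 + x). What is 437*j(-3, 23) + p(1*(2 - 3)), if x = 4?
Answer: -17/5 ≈ -3.4000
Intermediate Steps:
j(c, k) = 3 + c (j(c, k) = (c + 3)/(-3 + 4) = (3 + c)/1 = (3 + c)*1 = 3 + c)
p(b) = 17/(-4 + b)
437*j(-3, 23) + p(1*(2 - 3)) = 437*(3 - 3) + 17/(-4 + 1*(2 - 3)) = 437*0 + 17/(-4 + 1*(-1)) = 0 + 17/(-4 - 1) = 0 + 17/(-5) = 0 + 17*(-⅕) = 0 - 17/5 = -17/5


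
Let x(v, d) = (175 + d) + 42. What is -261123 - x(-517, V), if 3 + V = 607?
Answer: -261944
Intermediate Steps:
V = 604 (V = -3 + 607 = 604)
x(v, d) = 217 + d
-261123 - x(-517, V) = -261123 - (217 + 604) = -261123 - 1*821 = -261123 - 821 = -261944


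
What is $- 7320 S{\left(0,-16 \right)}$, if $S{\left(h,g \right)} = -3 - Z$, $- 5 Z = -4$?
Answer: $27816$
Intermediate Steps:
$Z = \frac{4}{5}$ ($Z = \left(- \frac{1}{5}\right) \left(-4\right) = \frac{4}{5} \approx 0.8$)
$S{\left(h,g \right)} = - \frac{19}{5}$ ($S{\left(h,g \right)} = -3 - \frac{4}{5} = - \frac{19}{5}$)
$- 7320 S{\left(0,-16 \right)} = \left(-7320\right) \left(- \frac{19}{5}\right) = 27816$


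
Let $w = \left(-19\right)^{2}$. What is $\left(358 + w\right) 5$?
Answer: $3595$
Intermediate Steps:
$w = 361$
$\left(358 + w\right) 5 = \left(358 + 361\right) 5 = 719 \cdot 5 = 3595$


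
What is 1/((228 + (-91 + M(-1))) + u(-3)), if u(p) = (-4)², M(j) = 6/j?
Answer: 1/147 ≈ 0.0068027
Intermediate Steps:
u(p) = 16
1/((228 + (-91 + M(-1))) + u(-3)) = 1/((228 + (-91 + 6/(-1))) + 16) = 1/((228 + (-91 + 6*(-1))) + 16) = 1/((228 + (-91 - 6)) + 16) = 1/((228 - 97) + 16) = 1/(131 + 16) = 1/147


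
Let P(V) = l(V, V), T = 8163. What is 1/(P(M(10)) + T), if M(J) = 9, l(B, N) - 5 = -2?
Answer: 1/8166 ≈ 0.00012246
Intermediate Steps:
l(B, N) = 3 (l(B, N) = 5 - 2 = 3)
P(V) = 3
1/(P(M(10)) + T) = 1/(3 + 8163) = 1/8166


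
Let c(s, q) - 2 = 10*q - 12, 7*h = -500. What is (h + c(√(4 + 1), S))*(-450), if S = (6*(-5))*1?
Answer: 1201500/7 ≈ 1.7164e+5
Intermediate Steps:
h = -500/7 (h = (⅐)*(-500) = -500/7 ≈ -71.429)
S = -30 (S = -30*1 = -30)
c(s, q) = -10 + 10*q (c(s, q) = 2 + (10*q - 12) = 2 + (-12 + 10*q) = -10 + 10*q)
(h + c(√(4 + 1), S))*(-450) = (-500/7 + (-10 + 10*(-30)))*(-450) = (-500/7 + (-10 - 300))*(-450) = (-500/7 - 310)*(-450) = -2670/7*(-450) = 1201500/7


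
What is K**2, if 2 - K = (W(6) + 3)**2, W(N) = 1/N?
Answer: 83521/1296 ≈ 64.445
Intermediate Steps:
K = -289/36 (K = 2 - (1/6 + 3)**2 = 2 - (19/6)**2 = 2 - 1*361/36 = 2 - 361/36 = -289/36 ≈ -8.0278)
K**2 = (-289/36)**2 = 83521/1296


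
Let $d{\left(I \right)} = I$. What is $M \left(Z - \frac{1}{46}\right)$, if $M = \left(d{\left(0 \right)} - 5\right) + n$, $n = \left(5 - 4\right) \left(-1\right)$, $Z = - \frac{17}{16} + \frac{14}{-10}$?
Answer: $\frac{13713}{920} \approx 14.905$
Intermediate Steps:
$Z = - \frac{197}{80}$ ($Z = \left(-17\right) \frac{1}{16} + 14 \left(- \frac{1}{10}\right) = - \frac{17}{16} - \frac{7}{5} = - \frac{197}{80} \approx -2.4625$)
$n = -1$ ($n = 1 \left(-1\right) = -1$)
$M = -6$ ($M = \left(0 - 5\right) - 1 = -5 - 1 = -6$)
$M \left(Z - \frac{1}{46}\right) = - 6 \left(- \frac{197}{80} - \frac{1}{46}\right) = \left(-6\right) \left(- \frac{4571}{1840}\right) = \frac{13713}{920}$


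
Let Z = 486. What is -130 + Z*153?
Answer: 74228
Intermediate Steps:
-130 + Z*153 = -130 + 486*153 = -130 + 74358 = 74228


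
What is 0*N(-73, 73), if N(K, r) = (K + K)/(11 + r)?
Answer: 0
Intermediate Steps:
N(K, r) = 2*K/(11 + r) (N(K, r) = (2*K)/(11 + r) = 2*K/(11 + r))
0*N(-73, 73) = 0*(2*(-73)/(11 + 73)) = 0*(2*(-73)/84) = 0*(2*(-73)*(1/84)) = 0*(-73/42) = 0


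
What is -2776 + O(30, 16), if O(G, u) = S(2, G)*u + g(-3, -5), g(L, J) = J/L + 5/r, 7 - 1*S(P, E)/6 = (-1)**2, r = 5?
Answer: -6592/3 ≈ -2197.3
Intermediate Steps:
S(P, E) = 36 (S(P, E) = 42 - 6*(-1)**2 = 42 - 6*1 = 42 - 6 = 36)
g(L, J) = 1 + J/L (g(L, J) = J/L + 5/5 = J/L + 5*(1/5) = J/L + 1 = 1 + J/L)
O(G, u) = 8/3 + 36*u (O(G, u) = 36*u + (-5 - 3)/(-3) = 36*u - 1/3*(-8) = 36*u + 8/3 = 8/3 + 36*u)
-2776 + O(30, 16) = -2776 + (8/3 + 36*16) = -2776 + (8/3 + 576) = -2776 + 1736/3 = -6592/3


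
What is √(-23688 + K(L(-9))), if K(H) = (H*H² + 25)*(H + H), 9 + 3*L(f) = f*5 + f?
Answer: 8*√5691 ≈ 603.51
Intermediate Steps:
L(f) = -3 + 2*f (L(f) = -3 + (f*5 + f)/3 = -3 + (5*f + f)/3 = -3 + (6*f)/3 = -3 + 2*f)
K(H) = 2*H*(25 + H³) (K(H) = (H³ + 25)*(2*H) = (25 + H³)*(2*H) = 2*H*(25 + H³))
√(-23688 + K(L(-9))) = √(-23688 + 2*(-3 + 2*(-9))*(25 + (-3 + 2*(-9))³)) = √(-23688 + 2*(-3 - 18)*(25 + (-3 - 18)³)) = √(-23688 + 2*(-21)*(25 + (-21)³)) = √(-23688 + 2*(-21)*(25 - 9261)) = √(-23688 + 2*(-21)*(-9236)) = √(-23688 + 387912) = √364224 = 8*√5691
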